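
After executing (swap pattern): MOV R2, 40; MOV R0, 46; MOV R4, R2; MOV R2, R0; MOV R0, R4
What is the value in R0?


Register state trace (swap pattern):
  MOV R2, 40  → R2 = 40
  MOV R0, 46  → R0 = 46
  MOV R4, R2  → R4 = 40  (save R2)
  MOV R2, R0  → R2 = 46  (R2 gets R0's value)
  MOV R0, R4  → R0 = 40  (R0 gets saved value)
Final: R0 = 40

40


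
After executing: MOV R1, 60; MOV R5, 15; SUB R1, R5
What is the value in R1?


Register state trace:
  MOV R1, 60  → R1 = 60
  MOV R5, 15  → R5 = 15
  SUB R1, R5  → R1 = 60 - 15 = 45
Final: R1 = 45

45


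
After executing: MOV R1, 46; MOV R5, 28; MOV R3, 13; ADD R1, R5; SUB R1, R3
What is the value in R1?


Register state trace:
  MOV R1, 46  → R1 = 46
  MOV R5, 28  → R5 = 28
  MOV R3, 13  → R3 = 13
  ADD R1, R5  → R1 = 46 + 28 = 74
  SUB R1, R3  → R1 = 74 - 13 = 61
Final: R1 = 61

61


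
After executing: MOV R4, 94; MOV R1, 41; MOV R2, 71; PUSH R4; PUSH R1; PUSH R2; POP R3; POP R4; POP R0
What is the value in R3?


Stack trace (top is rightmost):
  MOV R4, 94  → R4 = 94
  MOV R1, 41  → R1 = 41
  MOV R2, 71  → R2 = 71
  PUSH R4  → stack: [94]
  PUSH R1  → stack: [94, 41]
  PUSH R2  → stack: [94, 41, 71]
  POP R3  → R3 = 71, stack: [94, 41]
  POP R4  → R4 = 41, stack: [94]
  POP R0  → R0 = 94, stack: []
Final: R3 = 71

71


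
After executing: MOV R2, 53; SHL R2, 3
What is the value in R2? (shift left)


Register state trace:
  MOV R2, 53  → R2 = 53
  SHL R2, 3  → R2 = 53 << 3 = 53 * 2^3 = 424
Final: R2 = 424

424


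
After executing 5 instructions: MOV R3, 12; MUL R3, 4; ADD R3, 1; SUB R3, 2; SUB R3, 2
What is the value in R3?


Register state trace:
  MOV R3, 12  → R3 = 12
  MUL R3, 4  → R3 = 12 * 4 = 48
  ADD R3, 1  → R3 = 48 + 1 = 49
  SUB R3, 2  → R3 = 49 - 2 = 47
  SUB R3, 2  → R3 = 47 - 2 = 45
Final: R3 = 45

45


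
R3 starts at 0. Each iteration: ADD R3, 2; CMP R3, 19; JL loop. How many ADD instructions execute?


Loop trace (R3 starts at 0, target 19, step 2):
  ADD #1: R3 = 0 + 2 = 2  → 2 < 19, loop
  ADD #2: R3 = 2 + 2 = 4  → 4 < 19, loop
  ADD #3: R3 = 4 + 2 = 6  → 6 < 19, loop
  ADD #4: R3 = 6 + 2 = 8  → 8 < 19, loop
  ADD #5: R3 = 8 + 2 = 10  → 10 < 19, loop
  ADD #6: R3 = 10 + 2 = 12  → 12 < 19, loop
  ADD #7: R3 = 12 + 2 = 14  → 14 < 19, loop
  ADD #8: R3 = 14 + 2 = 16  → 16 < 19, loop
  ADD #9: R3 = 16 + 2 = 18  → 18 < 19, loop
  ADD #10: R3 = 18 + 2 = 20  → 20 >= 19, exit
Total ADD instructions: 10

10


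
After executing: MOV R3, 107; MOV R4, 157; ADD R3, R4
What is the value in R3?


Register state trace:
  MOV R3, 107  → R3 = 107
  MOV R4, 157  → R4 = 157
  ADD R3, R4  → R3 = 107 + 157 = 264
Final: R3 = 264

264


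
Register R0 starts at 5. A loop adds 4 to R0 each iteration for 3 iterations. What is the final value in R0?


Starting value: R0 = 5
  Iter 1: R0 = 5 + 4 = 9
  Iter 2: R0 = 9 + 4 = 13
  Iter 3: R0 = 13 + 4 = 17
Final: R0 = 17

17


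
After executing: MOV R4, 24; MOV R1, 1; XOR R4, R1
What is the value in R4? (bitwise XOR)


Register state trace:
  MOV R4, 24  → R4 = 24 (0b00011000)
  MOV R1, 1  → R1 = 1 (0b00000001)
  XOR R4, R1  → R4 = 24 XOR 1 = 25 (0b00011001)
Final: R4 = 25

25


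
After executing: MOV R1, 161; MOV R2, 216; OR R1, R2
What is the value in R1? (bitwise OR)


Register state trace:
  MOV R1, 161  → R1 = 161 (0b10100001)
  MOV R2, 216  → R2 = 216 (0b11011000)
  OR R1, R2   → R1 = 161 OR 216 = 249 (0b11111001)
Final: R1 = 249

249


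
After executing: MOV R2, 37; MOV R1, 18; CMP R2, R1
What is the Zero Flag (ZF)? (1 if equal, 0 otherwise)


Register state trace:
  MOV R2, 37  → R2 = 37
  MOV R1, 18  → R1 = 18
  CMP R2, R1  → computes 37 - 18 = 19
  Result is nonzero, so values are not equal
ZF = 0

0


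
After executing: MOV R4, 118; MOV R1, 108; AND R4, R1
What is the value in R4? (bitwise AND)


Register state trace:
  MOV R4, 118  → R4 = 118 (0b01110110)
  MOV R1, 108  → R1 = 108 (0b01101100)
  AND R4, R1  → R4 = 118 AND 108 = 100 (0b01100100)
Final: R4 = 100

100


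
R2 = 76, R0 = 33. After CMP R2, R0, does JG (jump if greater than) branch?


Trace:
  R2 = 76, R0 = 33
  CMP R2, R0  → compares 76 vs 33
  JG checks: is 76 greater than 33?
  76 > 33, so condition is true
Branch taken: Yes

Yes


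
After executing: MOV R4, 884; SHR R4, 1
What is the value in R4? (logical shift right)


Register state trace:
  MOV R4, 884  → R4 = 884
  SHR R4, 1  → R4 = 884 >> 1 = 884 // 2^1 = 442
Final: R4 = 442

442


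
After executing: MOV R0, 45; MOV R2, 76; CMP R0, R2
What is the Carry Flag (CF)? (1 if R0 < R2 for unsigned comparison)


Register state trace:
  MOV R0, 45  → R0 = 45
  MOV R2, 76  → R2 = 76
  CMP R0, R2  → unsigned 45 - 76: borrow occurs
  45 < 76, so CF = 1
CF = 1

1


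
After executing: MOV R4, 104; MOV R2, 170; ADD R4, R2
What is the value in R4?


Register state trace:
  MOV R4, 104  → R4 = 104
  MOV R2, 170  → R2 = 170
  ADD R4, R2  → R4 = 104 + 170 = 274
Final: R4 = 274

274


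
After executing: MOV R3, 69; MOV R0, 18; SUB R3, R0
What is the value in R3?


Register state trace:
  MOV R3, 69  → R3 = 69
  MOV R0, 18  → R0 = 18
  SUB R3, R0  → R3 = 69 - 18 = 51
Final: R3 = 51

51


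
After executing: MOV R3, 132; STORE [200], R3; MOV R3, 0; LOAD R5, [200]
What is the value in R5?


Register and memory trace:
  MOV R3, 132  → R3 = 132
  STORE [200], R3  → mem[200] = 132
  MOV R3, 0  → R3 = 0
  LOAD R5, [200]  → R5 = mem[200] = 132
Final: R5 = 132

132


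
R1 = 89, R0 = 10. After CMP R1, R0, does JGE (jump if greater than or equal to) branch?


Trace:
  R1 = 89, R0 = 10
  CMP R1, R0  → compares 89 vs 10
  JGE checks: is 89 greater than or equal to 10?
  89 > 10, so condition is true
Branch taken: Yes

Yes


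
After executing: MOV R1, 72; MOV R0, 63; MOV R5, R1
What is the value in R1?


Register state trace:
  MOV R1, 72  → R1 = 72
  MOV R0, 63  → R0 = 63
  MOV R5, R1  → R5 = 72
Final: R1 = 72

72


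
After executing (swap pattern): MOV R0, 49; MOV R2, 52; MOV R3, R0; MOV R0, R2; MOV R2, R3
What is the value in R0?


Register state trace (swap pattern):
  MOV R0, 49  → R0 = 49
  MOV R2, 52  → R2 = 52
  MOV R3, R0  → R3 = 49  (save R0)
  MOV R0, R2  → R0 = 52  (R0 gets R2's value)
  MOV R2, R3  → R2 = 49  (R2 gets saved value)
Final: R0 = 52

52


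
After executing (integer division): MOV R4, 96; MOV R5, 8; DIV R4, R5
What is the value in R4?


Register state trace:
  MOV R4, 96  → R4 = 96
  MOV R5, 8  → R5 = 8
  DIV R4, R5  → R4 = 96 // 8 = 12
Final: R4 = 12

12


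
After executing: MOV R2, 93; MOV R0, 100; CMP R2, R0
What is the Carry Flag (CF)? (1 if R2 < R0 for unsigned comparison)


Register state trace:
  MOV R2, 93  → R2 = 93
  MOV R0, 100  → R0 = 100
  CMP R2, R0  → unsigned 93 - 100: borrow occurs
  93 < 100, so CF = 1
CF = 1

1


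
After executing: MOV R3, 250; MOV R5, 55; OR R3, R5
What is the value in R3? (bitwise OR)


Register state trace:
  MOV R3, 250  → R3 = 250 (0b11111010)
  MOV R5, 55  → R5 = 55 (0b00110111)
  OR R3, R5   → R3 = 250 OR 55 = 255 (0b11111111)
Final: R3 = 255

255


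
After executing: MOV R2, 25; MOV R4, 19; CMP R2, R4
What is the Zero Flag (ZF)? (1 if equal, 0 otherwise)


Register state trace:
  MOV R2, 25  → R2 = 25
  MOV R4, 19  → R4 = 19
  CMP R2, R4  → computes 25 - 19 = 6
  Result is nonzero, so values are not equal
ZF = 0

0


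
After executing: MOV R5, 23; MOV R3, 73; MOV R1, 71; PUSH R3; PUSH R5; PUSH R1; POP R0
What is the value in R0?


Stack trace (top is rightmost):
  MOV R5, 23  → R5 = 23
  MOV R3, 73  → R3 = 73
  MOV R1, 71  → R1 = 71
  PUSH R3  → stack: [73]
  PUSH R5  → stack: [73, 23]
  PUSH R1  → stack: [73, 23, 71]
  POP R0  → R0 = 71, stack: [73, 23]
Final: R0 = 71

71


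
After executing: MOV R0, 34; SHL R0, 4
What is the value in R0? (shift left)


Register state trace:
  MOV R0, 34  → R0 = 34
  SHL R0, 4  → R0 = 34 << 4 = 34 * 2^4 = 544
Final: R0 = 544

544


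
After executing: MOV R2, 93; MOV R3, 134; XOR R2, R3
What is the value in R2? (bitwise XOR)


Register state trace:
  MOV R2, 93  → R2 = 93 (0b01011101)
  MOV R3, 134  → R3 = 134 (0b10000110)
  XOR R2, R3  → R2 = 93 XOR 134 = 219 (0b11011011)
Final: R2 = 219

219


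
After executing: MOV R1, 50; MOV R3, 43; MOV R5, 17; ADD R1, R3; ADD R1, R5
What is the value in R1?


Register state trace:
  MOV R1, 50  → R1 = 50
  MOV R3, 43  → R3 = 43
  MOV R5, 17  → R5 = 17
  ADD R1, R3  → R1 = 50 + 43 = 93
  ADD R1, R5  → R1 = 93 + 17 = 110
Final: R1 = 110

110


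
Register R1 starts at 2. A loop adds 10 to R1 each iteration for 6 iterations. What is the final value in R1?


Starting value: R1 = 2
  Iter 1: R1 = 2 + 10 = 12
  Iter 2: R1 = 12 + 10 = 22
  Iter 3: R1 = 22 + 10 = 32
  Iter 4: R1 = 32 + 10 = 42
  Iter 5: R1 = 42 + 10 = 52
  Iter 6: R1 = 52 + 10 = 62
Final: R1 = 62

62


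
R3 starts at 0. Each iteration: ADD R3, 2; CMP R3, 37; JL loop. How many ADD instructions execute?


Loop trace (R3 starts at 0, target 37, step 2):
  ADD #1: R3 = 0 + 2 = 2  → 2 < 37, loop
  ADD #2: R3 = 2 + 2 = 4  → 4 < 37, loop
  ADD #3: R3 = 4 + 2 = 6  → 6 < 37, loop
  ADD #4: R3 = 6 + 2 = 8  → 8 < 37, loop
  ADD #5: R3 = 8 + 2 = 10  → 10 < 37, loop
  ADD #6: R3 = 10 + 2 = 12  → 12 < 37, loop
  ADD #7: R3 = 12 + 2 = 14  → 14 < 37, loop
  ADD #8: R3 = 14 + 2 = 16  → 16 < 37, loop
  ADD #9: R3 = 16 + 2 = 18  → 18 < 37, loop
  ADD #10: R3 = 18 + 2 = 20  → 20 < 37, loop
  ADD #11: R3 = 20 + 2 = 22  → 22 < 37, loop
  ADD #12: R3 = 22 + 2 = 24  → 24 < 37, loop
  ADD #13: R3 = 24 + 2 = 26  → 26 < 37, loop
  ADD #14: R3 = 26 + 2 = 28  → 28 < 37, loop
  ADD #15: R3 = 28 + 2 = 30  → 30 < 37, loop
  ADD #16: R3 = 30 + 2 = 32  → 32 < 37, loop
  ADD #17: R3 = 32 + 2 = 34  → 34 < 37, loop
  ADD #18: R3 = 34 + 2 = 36  → 36 < 37, loop
  ADD #19: R3 = 36 + 2 = 38  → 38 >= 37, exit
Total ADD instructions: 19

19


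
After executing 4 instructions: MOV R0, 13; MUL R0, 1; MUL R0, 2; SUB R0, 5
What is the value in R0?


Register state trace:
  MOV R0, 13  → R0 = 13
  MUL R0, 1  → R0 = 13 * 1 = 13
  MUL R0, 2  → R0 = 13 * 2 = 26
  SUB R0, 5  → R0 = 26 - 5 = 21
Final: R0 = 21

21


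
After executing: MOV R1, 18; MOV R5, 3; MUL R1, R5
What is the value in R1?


Register state trace:
  MOV R1, 18  → R1 = 18
  MOV R5, 3  → R5 = 3
  MUL R1, R5  → R1 = 18 * 3 = 54
Final: R1 = 54

54


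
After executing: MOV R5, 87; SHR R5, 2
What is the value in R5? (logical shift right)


Register state trace:
  MOV R5, 87  → R5 = 87
  SHR R5, 2  → R5 = 87 >> 2 = 87 // 2^2 = 21
Final: R5 = 21

21


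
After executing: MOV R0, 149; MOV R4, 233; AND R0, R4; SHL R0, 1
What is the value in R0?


Register state trace:
  MOV R0, 149  → R0 = 149 (0b10010101)
  MOV R4, 233  → R4 = 233 (0b11101001)
  AND R0, R4  → R0 = 149 AND 233 = 129 (0b10000001)
  SHL R0, 1  → R0 = 129 << 1 = 258
Final: R0 = 258

258


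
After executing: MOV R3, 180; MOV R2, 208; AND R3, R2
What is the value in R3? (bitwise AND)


Register state trace:
  MOV R3, 180  → R3 = 180 (0b10110100)
  MOV R2, 208  → R2 = 208 (0b11010000)
  AND R3, R2  → R3 = 180 AND 208 = 144 (0b10010000)
Final: R3 = 144

144


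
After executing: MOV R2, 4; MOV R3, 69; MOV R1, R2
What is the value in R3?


Register state trace:
  MOV R2, 4  → R2 = 4
  MOV R3, 69  → R3 = 69
  MOV R1, R2  → R1 = 4
Final: R3 = 69

69


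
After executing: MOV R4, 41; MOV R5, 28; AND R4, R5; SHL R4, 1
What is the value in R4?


Register state trace:
  MOV R4, 41  → R4 = 41 (0b00101001)
  MOV R5, 28  → R5 = 28 (0b00011100)
  AND R4, R5  → R4 = 41 AND 28 = 8 (0b00001000)
  SHL R4, 1  → R4 = 8 << 1 = 16
Final: R4 = 16

16


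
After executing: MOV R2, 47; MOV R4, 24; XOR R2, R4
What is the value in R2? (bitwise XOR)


Register state trace:
  MOV R2, 47  → R2 = 47 (0b00101111)
  MOV R4, 24  → R4 = 24 (0b00011000)
  XOR R2, R4  → R2 = 47 XOR 24 = 55 (0b00110111)
Final: R2 = 55

55


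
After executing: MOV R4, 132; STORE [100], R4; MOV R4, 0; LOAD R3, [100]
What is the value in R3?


Register and memory trace:
  MOV R4, 132  → R4 = 132
  STORE [100], R4  → mem[100] = 132
  MOV R4, 0  → R4 = 0
  LOAD R3, [100]  → R3 = mem[100] = 132
Final: R3 = 132

132


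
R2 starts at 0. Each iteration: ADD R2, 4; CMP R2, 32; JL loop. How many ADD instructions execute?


Loop trace (R2 starts at 0, target 32, step 4):
  ADD #1: R2 = 0 + 4 = 4  → 4 < 32, loop
  ADD #2: R2 = 4 + 4 = 8  → 8 < 32, loop
  ADD #3: R2 = 8 + 4 = 12  → 12 < 32, loop
  ADD #4: R2 = 12 + 4 = 16  → 16 < 32, loop
  ADD #5: R2 = 16 + 4 = 20  → 20 < 32, loop
  ADD #6: R2 = 20 + 4 = 24  → 24 < 32, loop
  ADD #7: R2 = 24 + 4 = 28  → 28 < 32, loop
  ADD #8: R2 = 28 + 4 = 32  → 32 >= 32, exit
Total ADD instructions: 8

8


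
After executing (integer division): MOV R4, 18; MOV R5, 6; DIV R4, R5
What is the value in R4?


Register state trace:
  MOV R4, 18  → R4 = 18
  MOV R5, 6  → R5 = 6
  DIV R4, R5  → R4 = 18 // 6 = 3
Final: R4 = 3

3


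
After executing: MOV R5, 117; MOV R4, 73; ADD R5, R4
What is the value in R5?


Register state trace:
  MOV R5, 117  → R5 = 117
  MOV R4, 73  → R4 = 73
  ADD R5, R4  → R5 = 117 + 73 = 190
Final: R5 = 190

190


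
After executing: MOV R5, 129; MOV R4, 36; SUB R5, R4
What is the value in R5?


Register state trace:
  MOV R5, 129  → R5 = 129
  MOV R4, 36  → R4 = 36
  SUB R5, R4  → R5 = 129 - 36 = 93
Final: R5 = 93

93


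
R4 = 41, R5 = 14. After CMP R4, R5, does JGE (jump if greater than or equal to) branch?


Trace:
  R4 = 41, R5 = 14
  CMP R4, R5  → compares 41 vs 14
  JGE checks: is 41 greater than or equal to 14?
  41 > 14, so condition is true
Branch taken: Yes

Yes


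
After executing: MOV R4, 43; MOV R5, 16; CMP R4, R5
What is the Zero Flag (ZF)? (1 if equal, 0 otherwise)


Register state trace:
  MOV R4, 43  → R4 = 43
  MOV R5, 16  → R5 = 16
  CMP R4, R5  → computes 43 - 16 = 27
  Result is nonzero, so values are not equal
ZF = 0

0


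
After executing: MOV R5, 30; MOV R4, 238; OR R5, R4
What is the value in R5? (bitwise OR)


Register state trace:
  MOV R5, 30  → R5 = 30 (0b00011110)
  MOV R4, 238  → R4 = 238 (0b11101110)
  OR R5, R4   → R5 = 30 OR 238 = 254 (0b11111110)
Final: R5 = 254

254


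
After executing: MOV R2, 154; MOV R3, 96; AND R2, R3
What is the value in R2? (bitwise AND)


Register state trace:
  MOV R2, 154  → R2 = 154 (0b10011010)
  MOV R3, 96  → R3 = 96 (0b01100000)
  AND R2, R3  → R2 = 154 AND 96 = 0 (0b00000000)
Final: R2 = 0

0


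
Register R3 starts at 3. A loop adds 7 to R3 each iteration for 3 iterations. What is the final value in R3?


Starting value: R3 = 3
  Iter 1: R3 = 3 + 7 = 10
  Iter 2: R3 = 10 + 7 = 17
  Iter 3: R3 = 17 + 7 = 24
Final: R3 = 24

24


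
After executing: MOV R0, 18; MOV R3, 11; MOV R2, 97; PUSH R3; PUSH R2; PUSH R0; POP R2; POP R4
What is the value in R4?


Stack trace (top is rightmost):
  MOV R0, 18  → R0 = 18
  MOV R3, 11  → R3 = 11
  MOV R2, 97  → R2 = 97
  PUSH R3  → stack: [11]
  PUSH R2  → stack: [11, 97]
  PUSH R0  → stack: [11, 97, 18]
  POP R2  → R2 = 18, stack: [11, 97]
  POP R4  → R4 = 97, stack: [11]
Final: R4 = 97

97


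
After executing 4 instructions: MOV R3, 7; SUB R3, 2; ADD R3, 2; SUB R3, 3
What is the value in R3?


Register state trace:
  MOV R3, 7  → R3 = 7
  SUB R3, 2  → R3 = 7 - 2 = 5
  ADD R3, 2  → R3 = 5 + 2 = 7
  SUB R3, 3  → R3 = 7 - 3 = 4
Final: R3 = 4

4


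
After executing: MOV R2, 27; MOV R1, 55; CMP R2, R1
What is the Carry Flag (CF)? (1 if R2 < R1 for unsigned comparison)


Register state trace:
  MOV R2, 27  → R2 = 27
  MOV R1, 55  → R1 = 55
  CMP R2, R1  → unsigned 27 - 55: borrow occurs
  27 < 55, so CF = 1
CF = 1

1


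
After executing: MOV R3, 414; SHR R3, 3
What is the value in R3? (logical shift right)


Register state trace:
  MOV R3, 414  → R3 = 414
  SHR R3, 3  → R3 = 414 >> 3 = 414 // 2^3 = 51
Final: R3 = 51

51


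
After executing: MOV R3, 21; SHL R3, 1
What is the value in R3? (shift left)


Register state trace:
  MOV R3, 21  → R3 = 21
  SHL R3, 1  → R3 = 21 << 1 = 21 * 2^1 = 42
Final: R3 = 42

42


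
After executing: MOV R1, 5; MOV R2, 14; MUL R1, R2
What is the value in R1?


Register state trace:
  MOV R1, 5  → R1 = 5
  MOV R2, 14  → R2 = 14
  MUL R1, R2  → R1 = 5 * 14 = 70
Final: R1 = 70

70


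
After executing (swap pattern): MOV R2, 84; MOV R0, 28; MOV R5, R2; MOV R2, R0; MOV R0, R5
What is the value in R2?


Register state trace (swap pattern):
  MOV R2, 84  → R2 = 84
  MOV R0, 28  → R0 = 28
  MOV R5, R2  → R5 = 84  (save R2)
  MOV R2, R0  → R2 = 28  (R2 gets R0's value)
  MOV R0, R5  → R0 = 84  (R0 gets saved value)
Final: R2 = 28

28


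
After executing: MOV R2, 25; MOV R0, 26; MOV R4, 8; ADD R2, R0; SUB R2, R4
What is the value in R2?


Register state trace:
  MOV R2, 25  → R2 = 25
  MOV R0, 26  → R0 = 26
  MOV R4, 8  → R4 = 8
  ADD R2, R0  → R2 = 25 + 26 = 51
  SUB R2, R4  → R2 = 51 - 8 = 43
Final: R2 = 43

43


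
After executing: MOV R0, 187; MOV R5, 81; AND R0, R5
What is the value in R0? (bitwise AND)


Register state trace:
  MOV R0, 187  → R0 = 187 (0b10111011)
  MOV R5, 81  → R5 = 81 (0b01010001)
  AND R0, R5  → R0 = 187 AND 81 = 17 (0b00010001)
Final: R0 = 17

17


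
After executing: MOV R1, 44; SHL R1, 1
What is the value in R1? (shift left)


Register state trace:
  MOV R1, 44  → R1 = 44
  SHL R1, 1  → R1 = 44 << 1 = 44 * 2^1 = 88
Final: R1 = 88

88


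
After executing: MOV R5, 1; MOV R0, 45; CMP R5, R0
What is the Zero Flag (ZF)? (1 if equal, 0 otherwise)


Register state trace:
  MOV R5, 1  → R5 = 1
  MOV R0, 45  → R0 = 45
  CMP R5, R0  → computes 1 - 45 = -44
  Result is nonzero, so values are not equal
ZF = 0

0


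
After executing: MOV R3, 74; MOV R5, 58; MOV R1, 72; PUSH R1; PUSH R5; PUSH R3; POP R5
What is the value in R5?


Stack trace (top is rightmost):
  MOV R3, 74  → R3 = 74
  MOV R5, 58  → R5 = 58
  MOV R1, 72  → R1 = 72
  PUSH R1  → stack: [72]
  PUSH R5  → stack: [72, 58]
  PUSH R3  → stack: [72, 58, 74]
  POP R5  → R5 = 74, stack: [72, 58]
Final: R5 = 74

74


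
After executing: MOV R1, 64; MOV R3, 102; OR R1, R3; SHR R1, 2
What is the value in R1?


Register state trace:
  MOV R1, 64  → R1 = 64 (0b01000000)
  MOV R3, 102  → R3 = 102 (0b01100110)
  OR R1, R3  → R1 = 64 OR 102 = 102 (0b01100110)
  SHR R1, 2  → R1 = 102 >> 2 = 25
Final: R1 = 25

25


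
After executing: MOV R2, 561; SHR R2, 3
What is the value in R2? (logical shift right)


Register state trace:
  MOV R2, 561  → R2 = 561
  SHR R2, 3  → R2 = 561 >> 3 = 561 // 2^3 = 70
Final: R2 = 70

70


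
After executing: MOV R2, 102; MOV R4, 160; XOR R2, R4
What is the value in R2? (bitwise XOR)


Register state trace:
  MOV R2, 102  → R2 = 102 (0b01100110)
  MOV R4, 160  → R4 = 160 (0b10100000)
  XOR R2, R4  → R2 = 102 XOR 160 = 198 (0b11000110)
Final: R2 = 198

198


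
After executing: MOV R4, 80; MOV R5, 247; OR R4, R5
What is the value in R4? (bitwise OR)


Register state trace:
  MOV R4, 80  → R4 = 80 (0b01010000)
  MOV R5, 247  → R5 = 247 (0b11110111)
  OR R4, R5   → R4 = 80 OR 247 = 247 (0b11110111)
Final: R4 = 247

247


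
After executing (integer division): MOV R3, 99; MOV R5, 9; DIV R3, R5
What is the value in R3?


Register state trace:
  MOV R3, 99  → R3 = 99
  MOV R5, 9  → R5 = 9
  DIV R3, R5  → R3 = 99 // 9 = 11
Final: R3 = 11

11


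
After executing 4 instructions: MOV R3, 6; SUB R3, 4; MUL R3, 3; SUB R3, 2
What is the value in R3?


Register state trace:
  MOV R3, 6  → R3 = 6
  SUB R3, 4  → R3 = 6 - 4 = 2
  MUL R3, 3  → R3 = 2 * 3 = 6
  SUB R3, 2  → R3 = 6 - 2 = 4
Final: R3 = 4

4


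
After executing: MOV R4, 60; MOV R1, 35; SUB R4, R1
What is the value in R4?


Register state trace:
  MOV R4, 60  → R4 = 60
  MOV R1, 35  → R1 = 35
  SUB R4, R1  → R4 = 60 - 35 = 25
Final: R4 = 25

25


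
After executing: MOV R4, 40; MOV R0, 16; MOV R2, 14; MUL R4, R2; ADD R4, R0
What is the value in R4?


Register state trace:
  MOV R4, 40  → R4 = 40
  MOV R0, 16  → R0 = 16
  MOV R2, 14  → R2 = 14
  MUL R4, R2  → R4 = 40 * 14 = 560
  ADD R4, R0  → R4 = 560 + 16 = 576
Final: R4 = 576

576


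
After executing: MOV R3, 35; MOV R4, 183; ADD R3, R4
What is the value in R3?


Register state trace:
  MOV R3, 35  → R3 = 35
  MOV R4, 183  → R4 = 183
  ADD R3, R4  → R3 = 35 + 183 = 218
Final: R3 = 218

218


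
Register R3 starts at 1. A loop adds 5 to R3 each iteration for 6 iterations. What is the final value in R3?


Starting value: R3 = 1
  Iter 1: R3 = 1 + 5 = 6
  Iter 2: R3 = 6 + 5 = 11
  Iter 3: R3 = 11 + 5 = 16
  Iter 4: R3 = 16 + 5 = 21
  Iter 5: R3 = 21 + 5 = 26
  Iter 6: R3 = 26 + 5 = 31
Final: R3 = 31

31


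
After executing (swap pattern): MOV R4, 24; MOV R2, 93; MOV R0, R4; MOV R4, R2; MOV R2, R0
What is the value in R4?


Register state trace (swap pattern):
  MOV R4, 24  → R4 = 24
  MOV R2, 93  → R2 = 93
  MOV R0, R4  → R0 = 24  (save R4)
  MOV R4, R2  → R4 = 93  (R4 gets R2's value)
  MOV R2, R0  → R2 = 24  (R2 gets saved value)
Final: R4 = 93

93


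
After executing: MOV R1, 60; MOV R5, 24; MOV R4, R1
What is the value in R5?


Register state trace:
  MOV R1, 60  → R1 = 60
  MOV R5, 24  → R5 = 24
  MOV R4, R1  → R4 = 60
Final: R5 = 24

24


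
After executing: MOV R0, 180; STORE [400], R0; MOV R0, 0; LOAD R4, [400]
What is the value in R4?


Register and memory trace:
  MOV R0, 180  → R0 = 180
  STORE [400], R0  → mem[400] = 180
  MOV R0, 0  → R0 = 0
  LOAD R4, [400]  → R4 = mem[400] = 180
Final: R4 = 180

180


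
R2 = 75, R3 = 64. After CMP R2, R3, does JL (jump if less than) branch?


Trace:
  R2 = 75, R3 = 64
  CMP R2, R3  → compares 75 vs 64
  JL checks: is 75 less than 64?
  75 > 64, so condition is false
Branch taken: No

No


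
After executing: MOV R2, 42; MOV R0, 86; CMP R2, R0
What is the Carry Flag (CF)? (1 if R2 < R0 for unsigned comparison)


Register state trace:
  MOV R2, 42  → R2 = 42
  MOV R0, 86  → R0 = 86
  CMP R2, R0  → unsigned 42 - 86: borrow occurs
  42 < 86, so CF = 1
CF = 1

1


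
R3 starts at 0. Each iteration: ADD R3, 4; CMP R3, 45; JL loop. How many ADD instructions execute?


Loop trace (R3 starts at 0, target 45, step 4):
  ADD #1: R3 = 0 + 4 = 4  → 4 < 45, loop
  ADD #2: R3 = 4 + 4 = 8  → 8 < 45, loop
  ADD #3: R3 = 8 + 4 = 12  → 12 < 45, loop
  ADD #4: R3 = 12 + 4 = 16  → 16 < 45, loop
  ADD #5: R3 = 16 + 4 = 20  → 20 < 45, loop
  ADD #6: R3 = 20 + 4 = 24  → 24 < 45, loop
  ADD #7: R3 = 24 + 4 = 28  → 28 < 45, loop
  ADD #8: R3 = 28 + 4 = 32  → 32 < 45, loop
  ADD #9: R3 = 32 + 4 = 36  → 36 < 45, loop
  ADD #10: R3 = 36 + 4 = 40  → 40 < 45, loop
  ADD #11: R3 = 40 + 4 = 44  → 44 < 45, loop
  ADD #12: R3 = 44 + 4 = 48  → 48 >= 45, exit
Total ADD instructions: 12

12


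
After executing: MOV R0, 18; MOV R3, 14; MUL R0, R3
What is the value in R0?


Register state trace:
  MOV R0, 18  → R0 = 18
  MOV R3, 14  → R3 = 14
  MUL R0, R3  → R0 = 18 * 14 = 252
Final: R0 = 252

252


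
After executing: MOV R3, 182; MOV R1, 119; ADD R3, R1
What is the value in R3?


Register state trace:
  MOV R3, 182  → R3 = 182
  MOV R1, 119  → R1 = 119
  ADD R3, R1  → R3 = 182 + 119 = 301
Final: R3 = 301

301


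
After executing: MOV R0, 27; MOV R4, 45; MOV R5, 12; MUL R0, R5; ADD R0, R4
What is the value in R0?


Register state trace:
  MOV R0, 27  → R0 = 27
  MOV R4, 45  → R4 = 45
  MOV R5, 12  → R5 = 12
  MUL R0, R5  → R0 = 27 * 12 = 324
  ADD R0, R4  → R0 = 324 + 45 = 369
Final: R0 = 369

369


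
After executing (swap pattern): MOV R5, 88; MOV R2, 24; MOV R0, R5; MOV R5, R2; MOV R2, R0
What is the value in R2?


Register state trace (swap pattern):
  MOV R5, 88  → R5 = 88
  MOV R2, 24  → R2 = 24
  MOV R0, R5  → R0 = 88  (save R5)
  MOV R5, R2  → R5 = 24  (R5 gets R2's value)
  MOV R2, R0  → R2 = 88  (R2 gets saved value)
Final: R2 = 88

88


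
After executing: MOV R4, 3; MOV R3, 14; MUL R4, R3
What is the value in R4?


Register state trace:
  MOV R4, 3  → R4 = 3
  MOV R3, 14  → R3 = 14
  MUL R4, R3  → R4 = 3 * 14 = 42
Final: R4 = 42

42


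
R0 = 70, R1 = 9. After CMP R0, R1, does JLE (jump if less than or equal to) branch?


Trace:
  R0 = 70, R1 = 9
  CMP R0, R1  → compares 70 vs 9
  JLE checks: is 70 less than or equal to 9?
  70 > 9, so condition is false
Branch taken: No

No


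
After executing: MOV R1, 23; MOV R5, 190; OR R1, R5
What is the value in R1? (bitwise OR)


Register state trace:
  MOV R1, 23  → R1 = 23 (0b00010111)
  MOV R5, 190  → R5 = 190 (0b10111110)
  OR R1, R5   → R1 = 23 OR 190 = 191 (0b10111111)
Final: R1 = 191

191


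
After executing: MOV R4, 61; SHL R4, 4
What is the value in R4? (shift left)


Register state trace:
  MOV R4, 61  → R4 = 61
  SHL R4, 4  → R4 = 61 << 4 = 61 * 2^4 = 976
Final: R4 = 976

976


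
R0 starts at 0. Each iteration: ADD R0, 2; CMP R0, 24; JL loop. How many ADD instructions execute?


Loop trace (R0 starts at 0, target 24, step 2):
  ADD #1: R0 = 0 + 2 = 2  → 2 < 24, loop
  ADD #2: R0 = 2 + 2 = 4  → 4 < 24, loop
  ADD #3: R0 = 4 + 2 = 6  → 6 < 24, loop
  ADD #4: R0 = 6 + 2 = 8  → 8 < 24, loop
  ADD #5: R0 = 8 + 2 = 10  → 10 < 24, loop
  ADD #6: R0 = 10 + 2 = 12  → 12 < 24, loop
  ADD #7: R0 = 12 + 2 = 14  → 14 < 24, loop
  ADD #8: R0 = 14 + 2 = 16  → 16 < 24, loop
  ADD #9: R0 = 16 + 2 = 18  → 18 < 24, loop
  ADD #10: R0 = 18 + 2 = 20  → 20 < 24, loop
  ADD #11: R0 = 20 + 2 = 22  → 22 < 24, loop
  ADD #12: R0 = 22 + 2 = 24  → 24 >= 24, exit
Total ADD instructions: 12

12


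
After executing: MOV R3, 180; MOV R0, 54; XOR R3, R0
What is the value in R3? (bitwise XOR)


Register state trace:
  MOV R3, 180  → R3 = 180 (0b10110100)
  MOV R0, 54  → R0 = 54 (0b00110110)
  XOR R3, R0  → R3 = 180 XOR 54 = 130 (0b10000010)
Final: R3 = 130

130


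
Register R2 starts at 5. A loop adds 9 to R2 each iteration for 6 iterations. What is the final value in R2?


Starting value: R2 = 5
  Iter 1: R2 = 5 + 9 = 14
  Iter 2: R2 = 14 + 9 = 23
  Iter 3: R2 = 23 + 9 = 32
  Iter 4: R2 = 32 + 9 = 41
  Iter 5: R2 = 41 + 9 = 50
  Iter 6: R2 = 50 + 9 = 59
Final: R2 = 59

59


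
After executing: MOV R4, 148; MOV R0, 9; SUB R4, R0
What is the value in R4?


Register state trace:
  MOV R4, 148  → R4 = 148
  MOV R0, 9  → R0 = 9
  SUB R4, R0  → R4 = 148 - 9 = 139
Final: R4 = 139

139


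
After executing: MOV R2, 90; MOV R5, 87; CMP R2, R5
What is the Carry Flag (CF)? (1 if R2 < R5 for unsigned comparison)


Register state trace:
  MOV R2, 90  → R2 = 90
  MOV R5, 87  → R5 = 87
  CMP R2, R5  → unsigned 90 - 87: no borrow
  90 >= 87, so CF = 0
CF = 0

0


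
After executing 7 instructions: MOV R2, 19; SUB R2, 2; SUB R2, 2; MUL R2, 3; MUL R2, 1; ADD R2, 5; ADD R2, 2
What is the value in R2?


Register state trace:
  MOV R2, 19  → R2 = 19
  SUB R2, 2  → R2 = 19 - 2 = 17
  SUB R2, 2  → R2 = 17 - 2 = 15
  MUL R2, 3  → R2 = 15 * 3 = 45
  MUL R2, 1  → R2 = 45 * 1 = 45
  ADD R2, 5  → R2 = 45 + 5 = 50
  ADD R2, 2  → R2 = 50 + 2 = 52
Final: R2 = 52

52


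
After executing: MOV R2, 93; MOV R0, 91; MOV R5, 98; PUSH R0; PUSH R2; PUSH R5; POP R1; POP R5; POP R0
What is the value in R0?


Stack trace (top is rightmost):
  MOV R2, 93  → R2 = 93
  MOV R0, 91  → R0 = 91
  MOV R5, 98  → R5 = 98
  PUSH R0  → stack: [91]
  PUSH R2  → stack: [91, 93]
  PUSH R5  → stack: [91, 93, 98]
  POP R1  → R1 = 98, stack: [91, 93]
  POP R5  → R5 = 93, stack: [91]
  POP R0  → R0 = 91, stack: []
Final: R0 = 91

91


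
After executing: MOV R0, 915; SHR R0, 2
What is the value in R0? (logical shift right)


Register state trace:
  MOV R0, 915  → R0 = 915
  SHR R0, 2  → R0 = 915 >> 2 = 915 // 2^2 = 228
Final: R0 = 228

228


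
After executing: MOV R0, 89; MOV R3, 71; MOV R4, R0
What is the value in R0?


Register state trace:
  MOV R0, 89  → R0 = 89
  MOV R3, 71  → R3 = 71
  MOV R4, R0  → R4 = 89
Final: R0 = 89

89


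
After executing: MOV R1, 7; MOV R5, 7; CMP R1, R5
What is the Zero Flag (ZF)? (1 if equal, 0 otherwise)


Register state trace:
  MOV R1, 7  → R1 = 7
  MOV R5, 7  → R5 = 7
  CMP R1, R5  → computes 7 - 7 = 0
  Result is zero, so values are equal
ZF = 1

1


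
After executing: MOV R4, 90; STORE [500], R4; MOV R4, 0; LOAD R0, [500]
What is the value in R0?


Register and memory trace:
  MOV R4, 90  → R4 = 90
  STORE [500], R4  → mem[500] = 90
  MOV R4, 0  → R4 = 0
  LOAD R0, [500]  → R0 = mem[500] = 90
Final: R0 = 90

90


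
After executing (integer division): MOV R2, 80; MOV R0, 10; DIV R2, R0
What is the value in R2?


Register state trace:
  MOV R2, 80  → R2 = 80
  MOV R0, 10  → R0 = 10
  DIV R2, R0  → R2 = 80 // 10 = 8
Final: R2 = 8

8


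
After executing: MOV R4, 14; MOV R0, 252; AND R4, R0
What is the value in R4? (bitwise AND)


Register state trace:
  MOV R4, 14  → R4 = 14 (0b00001110)
  MOV R0, 252  → R0 = 252 (0b11111100)
  AND R4, R0  → R4 = 14 AND 252 = 12 (0b00001100)
Final: R4 = 12

12


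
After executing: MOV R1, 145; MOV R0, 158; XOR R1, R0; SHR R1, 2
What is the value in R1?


Register state trace:
  MOV R1, 145  → R1 = 145 (0b10010001)
  MOV R0, 158  → R0 = 158 (0b10011110)
  XOR R1, R0  → R1 = 145 XOR 158 = 15 (0b00001111)
  SHR R1, 2  → R1 = 15 >> 2 = 3
Final: R1 = 3

3


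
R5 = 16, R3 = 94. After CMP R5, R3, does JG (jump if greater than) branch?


Trace:
  R5 = 16, R3 = 94
  CMP R5, R3  → compares 16 vs 94
  JG checks: is 16 greater than 94?
  16 < 94, so condition is false
Branch taken: No

No


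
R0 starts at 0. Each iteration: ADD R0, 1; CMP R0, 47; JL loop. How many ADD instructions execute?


Loop trace (R0 starts at 0, target 47, step 1):
  ADD #1: R0 = 0 + 1 = 1  → 1 < 47, loop
  ADD #2: R0 = 1 + 1 = 2  → 2 < 47, loop
  ADD #3: R0 = 2 + 1 = 3  → 3 < 47, loop
  ADD #4: R0 = 3 + 1 = 4  → 4 < 47, loop
  ADD #5: R0 = 4 + 1 = 5  → 5 < 47, loop
  ADD #6: R0 = 5 + 1 = 6  → 6 < 47, loop
  ADD #7: R0 = 6 + 1 = 7  → 7 < 47, loop
  ADD #8: R0 = 7 + 1 = 8  → 8 < 47, loop
  ADD #9: R0 = 8 + 1 = 9  → 9 < 47, loop
  ADD #10: R0 = 9 + 1 = 10  → 10 < 47, loop
  ADD #11: R0 = 10 + 1 = 11  → 11 < 47, loop
  ADD #12: R0 = 11 + 1 = 12  → 12 < 47, loop
  ADD #13: R0 = 12 + 1 = 13  → 13 < 47, loop
  ADD #14: R0 = 13 + 1 = 14  → 14 < 47, loop
  ADD #15: R0 = 14 + 1 = 15  → 15 < 47, loop
  ADD #16: R0 = 15 + 1 = 16  → 16 < 47, loop
  ADD #17: R0 = 16 + 1 = 17  → 17 < 47, loop
  ADD #18: R0 = 17 + 1 = 18  → 18 < 47, loop
  ADD #19: R0 = 18 + 1 = 19  → 19 < 47, loop
  ADD #20: R0 = 19 + 1 = 20  → 20 < 47, loop
  ADD #21: R0 = 20 + 1 = 21  → 21 < 47, loop
  ADD #22: R0 = 21 + 1 = 22  → 22 < 47, loop
  ADD #23: R0 = 22 + 1 = 23  → 23 < 47, loop
  ADD #24: R0 = 23 + 1 = 24  → 24 < 47, loop
  ADD #25: R0 = 24 + 1 = 25  → 25 < 47, loop
  ADD #26: R0 = 25 + 1 = 26  → 26 < 47, loop
  ADD #27: R0 = 26 + 1 = 27  → 27 < 47, loop
  ADD #28: R0 = 27 + 1 = 28  → 28 < 47, loop
  ADD #29: R0 = 28 + 1 = 29  → 29 < 47, loop
  ADD #30: R0 = 29 + 1 = 30  → 30 < 47, loop
  ADD #31: R0 = 30 + 1 = 31  → 31 < 47, loop
  ADD #32: R0 = 31 + 1 = 32  → 32 < 47, loop
  ADD #33: R0 = 32 + 1 = 33  → 33 < 47, loop
  ADD #34: R0 = 33 + 1 = 34  → 34 < 47, loop
  ADD #35: R0 = 34 + 1 = 35  → 35 < 47, loop
  ADD #36: R0 = 35 + 1 = 36  → 36 < 47, loop
  ADD #37: R0 = 36 + 1 = 37  → 37 < 47, loop
  ADD #38: R0 = 37 + 1 = 38  → 38 < 47, loop
  ADD #39: R0 = 38 + 1 = 39  → 39 < 47, loop
  ADD #40: R0 = 39 + 1 = 40  → 40 < 47, loop
  ADD #41: R0 = 40 + 1 = 41  → 41 < 47, loop
  ADD #42: R0 = 41 + 1 = 42  → 42 < 47, loop
  ADD #43: R0 = 42 + 1 = 43  → 43 < 47, loop
  ADD #44: R0 = 43 + 1 = 44  → 44 < 47, loop
  ADD #45: R0 = 44 + 1 = 45  → 45 < 47, loop
  ADD #46: R0 = 45 + 1 = 46  → 46 < 47, loop
  ADD #47: R0 = 46 + 1 = 47  → 47 >= 47, exit
Total ADD instructions: 47

47


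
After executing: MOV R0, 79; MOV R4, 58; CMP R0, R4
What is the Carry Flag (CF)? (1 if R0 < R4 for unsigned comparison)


Register state trace:
  MOV R0, 79  → R0 = 79
  MOV R4, 58  → R4 = 58
  CMP R0, R4  → unsigned 79 - 58: no borrow
  79 >= 58, so CF = 0
CF = 0

0


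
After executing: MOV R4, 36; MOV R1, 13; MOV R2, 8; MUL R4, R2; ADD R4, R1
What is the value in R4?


Register state trace:
  MOV R4, 36  → R4 = 36
  MOV R1, 13  → R1 = 13
  MOV R2, 8  → R2 = 8
  MUL R4, R2  → R4 = 36 * 8 = 288
  ADD R4, R1  → R4 = 288 + 13 = 301
Final: R4 = 301

301


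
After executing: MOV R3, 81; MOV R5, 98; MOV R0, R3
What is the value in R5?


Register state trace:
  MOV R3, 81  → R3 = 81
  MOV R5, 98  → R5 = 98
  MOV R0, R3  → R0 = 81
Final: R5 = 98

98


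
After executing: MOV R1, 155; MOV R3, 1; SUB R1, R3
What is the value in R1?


Register state trace:
  MOV R1, 155  → R1 = 155
  MOV R3, 1  → R3 = 1
  SUB R1, R3  → R1 = 155 - 1 = 154
Final: R1 = 154

154


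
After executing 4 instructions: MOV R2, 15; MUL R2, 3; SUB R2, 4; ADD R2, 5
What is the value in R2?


Register state trace:
  MOV R2, 15  → R2 = 15
  MUL R2, 3  → R2 = 15 * 3 = 45
  SUB R2, 4  → R2 = 45 - 4 = 41
  ADD R2, 5  → R2 = 41 + 5 = 46
Final: R2 = 46

46


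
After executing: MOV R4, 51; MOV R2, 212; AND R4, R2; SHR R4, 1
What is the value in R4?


Register state trace:
  MOV R4, 51  → R4 = 51 (0b00110011)
  MOV R2, 212  → R2 = 212 (0b11010100)
  AND R4, R2  → R4 = 51 AND 212 = 16 (0b00010000)
  SHR R4, 1  → R4 = 16 >> 1 = 8
Final: R4 = 8

8


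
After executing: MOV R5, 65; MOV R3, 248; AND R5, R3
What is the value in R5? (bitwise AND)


Register state trace:
  MOV R5, 65  → R5 = 65 (0b01000001)
  MOV R3, 248  → R3 = 248 (0b11111000)
  AND R5, R3  → R5 = 65 AND 248 = 64 (0b01000000)
Final: R5 = 64

64


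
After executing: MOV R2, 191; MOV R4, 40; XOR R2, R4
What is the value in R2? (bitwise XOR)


Register state trace:
  MOV R2, 191  → R2 = 191 (0b10111111)
  MOV R4, 40  → R4 = 40 (0b00101000)
  XOR R2, R4  → R2 = 191 XOR 40 = 151 (0b10010111)
Final: R2 = 151

151


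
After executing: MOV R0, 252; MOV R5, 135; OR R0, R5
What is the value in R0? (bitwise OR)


Register state trace:
  MOV R0, 252  → R0 = 252 (0b11111100)
  MOV R5, 135  → R5 = 135 (0b10000111)
  OR R0, R5   → R0 = 252 OR 135 = 255 (0b11111111)
Final: R0 = 255

255


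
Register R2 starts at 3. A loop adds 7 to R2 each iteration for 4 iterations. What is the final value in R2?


Starting value: R2 = 3
  Iter 1: R2 = 3 + 7 = 10
  Iter 2: R2 = 10 + 7 = 17
  Iter 3: R2 = 17 + 7 = 24
  Iter 4: R2 = 24 + 7 = 31
Final: R2 = 31

31


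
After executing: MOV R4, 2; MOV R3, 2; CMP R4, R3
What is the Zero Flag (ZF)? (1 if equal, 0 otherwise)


Register state trace:
  MOV R4, 2  → R4 = 2
  MOV R3, 2  → R3 = 2
  CMP R4, R3  → computes 2 - 2 = 0
  Result is zero, so values are equal
ZF = 1

1


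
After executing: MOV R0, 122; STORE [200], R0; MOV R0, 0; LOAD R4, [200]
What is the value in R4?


Register and memory trace:
  MOV R0, 122  → R0 = 122
  STORE [200], R0  → mem[200] = 122
  MOV R0, 0  → R0 = 0
  LOAD R4, [200]  → R4 = mem[200] = 122
Final: R4 = 122

122


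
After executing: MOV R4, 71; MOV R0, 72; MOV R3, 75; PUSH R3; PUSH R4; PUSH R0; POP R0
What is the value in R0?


Stack trace (top is rightmost):
  MOV R4, 71  → R4 = 71
  MOV R0, 72  → R0 = 72
  MOV R3, 75  → R3 = 75
  PUSH R3  → stack: [75]
  PUSH R4  → stack: [75, 71]
  PUSH R0  → stack: [75, 71, 72]
  POP R0  → R0 = 72, stack: [75, 71]
Final: R0 = 72

72


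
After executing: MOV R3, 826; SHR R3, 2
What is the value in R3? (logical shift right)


Register state trace:
  MOV R3, 826  → R3 = 826
  SHR R3, 2  → R3 = 826 >> 2 = 826 // 2^2 = 206
Final: R3 = 206

206


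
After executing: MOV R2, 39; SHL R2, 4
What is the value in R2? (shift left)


Register state trace:
  MOV R2, 39  → R2 = 39
  SHL R2, 4  → R2 = 39 << 4 = 39 * 2^4 = 624
Final: R2 = 624

624


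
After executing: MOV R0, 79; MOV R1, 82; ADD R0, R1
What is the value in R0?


Register state trace:
  MOV R0, 79  → R0 = 79
  MOV R1, 82  → R1 = 82
  ADD R0, R1  → R0 = 79 + 82 = 161
Final: R0 = 161

161


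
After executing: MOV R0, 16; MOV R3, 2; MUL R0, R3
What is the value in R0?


Register state trace:
  MOV R0, 16  → R0 = 16
  MOV R3, 2  → R3 = 2
  MUL R0, R3  → R0 = 16 * 2 = 32
Final: R0 = 32

32


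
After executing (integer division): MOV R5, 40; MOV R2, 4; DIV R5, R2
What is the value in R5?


Register state trace:
  MOV R5, 40  → R5 = 40
  MOV R2, 4  → R2 = 4
  DIV R5, R2  → R5 = 40 // 4 = 10
Final: R5 = 10

10


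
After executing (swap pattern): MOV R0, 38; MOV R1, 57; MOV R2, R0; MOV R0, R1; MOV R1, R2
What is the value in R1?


Register state trace (swap pattern):
  MOV R0, 38  → R0 = 38
  MOV R1, 57  → R1 = 57
  MOV R2, R0  → R2 = 38  (save R0)
  MOV R0, R1  → R0 = 57  (R0 gets R1's value)
  MOV R1, R2  → R1 = 38  (R1 gets saved value)
Final: R1 = 38

38


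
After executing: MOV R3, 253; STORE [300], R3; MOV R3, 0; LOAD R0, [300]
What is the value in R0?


Register and memory trace:
  MOV R3, 253  → R3 = 253
  STORE [300], R3  → mem[300] = 253
  MOV R3, 0  → R3 = 0
  LOAD R0, [300]  → R0 = mem[300] = 253
Final: R0 = 253

253


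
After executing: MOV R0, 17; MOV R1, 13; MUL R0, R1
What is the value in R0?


Register state trace:
  MOV R0, 17  → R0 = 17
  MOV R1, 13  → R1 = 13
  MUL R0, R1  → R0 = 17 * 13 = 221
Final: R0 = 221

221


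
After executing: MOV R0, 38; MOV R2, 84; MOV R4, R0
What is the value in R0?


Register state trace:
  MOV R0, 38  → R0 = 38
  MOV R2, 84  → R2 = 84
  MOV R4, R0  → R4 = 38
Final: R0 = 38

38


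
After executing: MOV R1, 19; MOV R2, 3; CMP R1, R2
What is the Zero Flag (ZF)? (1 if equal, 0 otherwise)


Register state trace:
  MOV R1, 19  → R1 = 19
  MOV R2, 3  → R2 = 3
  CMP R1, R2  → computes 19 - 3 = 16
  Result is nonzero, so values are not equal
ZF = 0

0


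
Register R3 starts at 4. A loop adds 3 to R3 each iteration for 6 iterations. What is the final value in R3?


Starting value: R3 = 4
  Iter 1: R3 = 4 + 3 = 7
  Iter 2: R3 = 7 + 3 = 10
  Iter 3: R3 = 10 + 3 = 13
  Iter 4: R3 = 13 + 3 = 16
  Iter 5: R3 = 16 + 3 = 19
  Iter 6: R3 = 19 + 3 = 22
Final: R3 = 22

22


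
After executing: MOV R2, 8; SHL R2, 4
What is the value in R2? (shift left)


Register state trace:
  MOV R2, 8  → R2 = 8
  SHL R2, 4  → R2 = 8 << 4 = 8 * 2^4 = 128
Final: R2 = 128

128


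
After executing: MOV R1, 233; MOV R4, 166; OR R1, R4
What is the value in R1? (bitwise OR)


Register state trace:
  MOV R1, 233  → R1 = 233 (0b11101001)
  MOV R4, 166  → R4 = 166 (0b10100110)
  OR R1, R4   → R1 = 233 OR 166 = 239 (0b11101111)
Final: R1 = 239

239


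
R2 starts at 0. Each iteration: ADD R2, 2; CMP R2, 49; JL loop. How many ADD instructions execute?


Loop trace (R2 starts at 0, target 49, step 2):
  ADD #1: R2 = 0 + 2 = 2  → 2 < 49, loop
  ADD #2: R2 = 2 + 2 = 4  → 4 < 49, loop
  ADD #3: R2 = 4 + 2 = 6  → 6 < 49, loop
  ADD #4: R2 = 6 + 2 = 8  → 8 < 49, loop
  ADD #5: R2 = 8 + 2 = 10  → 10 < 49, loop
  ADD #6: R2 = 10 + 2 = 12  → 12 < 49, loop
  ADD #7: R2 = 12 + 2 = 14  → 14 < 49, loop
  ADD #8: R2 = 14 + 2 = 16  → 16 < 49, loop
  ADD #9: R2 = 16 + 2 = 18  → 18 < 49, loop
  ADD #10: R2 = 18 + 2 = 20  → 20 < 49, loop
  ADD #11: R2 = 20 + 2 = 22  → 22 < 49, loop
  ADD #12: R2 = 22 + 2 = 24  → 24 < 49, loop
  ADD #13: R2 = 24 + 2 = 26  → 26 < 49, loop
  ADD #14: R2 = 26 + 2 = 28  → 28 < 49, loop
  ADD #15: R2 = 28 + 2 = 30  → 30 < 49, loop
  ADD #16: R2 = 30 + 2 = 32  → 32 < 49, loop
  ADD #17: R2 = 32 + 2 = 34  → 34 < 49, loop
  ADD #18: R2 = 34 + 2 = 36  → 36 < 49, loop
  ADD #19: R2 = 36 + 2 = 38  → 38 < 49, loop
  ADD #20: R2 = 38 + 2 = 40  → 40 < 49, loop
  ADD #21: R2 = 40 + 2 = 42  → 42 < 49, loop
  ADD #22: R2 = 42 + 2 = 44  → 44 < 49, loop
  ADD #23: R2 = 44 + 2 = 46  → 46 < 49, loop
  ADD #24: R2 = 46 + 2 = 48  → 48 < 49, loop
  ADD #25: R2 = 48 + 2 = 50  → 50 >= 49, exit
Total ADD instructions: 25

25
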